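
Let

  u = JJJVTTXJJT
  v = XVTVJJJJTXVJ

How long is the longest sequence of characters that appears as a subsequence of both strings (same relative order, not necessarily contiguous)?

6

Pick J (u #1, v #6), then J (u #2, v #7), then J (u #3, v #8), then T (u #6, v #9), then X (u #7, v #10), then J (u #9, v #12); all 6 characters appear in both, in order, and the DP table's final entry dp[10][12] is also 6, so no common subsequence is longer.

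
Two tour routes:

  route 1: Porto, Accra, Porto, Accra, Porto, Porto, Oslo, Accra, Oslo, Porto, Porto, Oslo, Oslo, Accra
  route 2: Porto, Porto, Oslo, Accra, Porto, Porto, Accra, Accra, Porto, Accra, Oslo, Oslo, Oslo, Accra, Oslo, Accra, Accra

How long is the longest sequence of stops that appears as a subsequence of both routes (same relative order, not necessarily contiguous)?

10

Pick Porto at route 1[1]=route 2[2], Accra at route 1[2]=route 2[4], Porto at route 1[3]=route 2[6], Accra at route 1[4]=route 2[8], Porto at route 1[5]=route 2[9], Oslo at route 1[7]=route 2[11], Oslo at route 1[9]=route 2[12], Oslo at route 1[12]=route 2[13], Oslo at route 1[13]=route 2[15], Accra at route 1[14]=route 2[17]; all 10 stops appear in both, in order, and the DP table's final entry dp[14][17] is also 10, so no common subsequence is longer.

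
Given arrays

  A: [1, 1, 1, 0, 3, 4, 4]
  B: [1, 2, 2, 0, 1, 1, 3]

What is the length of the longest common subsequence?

Let dp[i][j] be the LCS length of the first i values of A and the first j values of B. dp[i][j] = dp[i-1][j-1]+1 when the i-th and j-th values match, else max(dp[i-1][j], dp[i][j-1]).
    ·  1  2  2  0  1  1  3
 ·  0  0  0  0  0  0  0  0
 1  0  1  1  1  1  1  1  1
 1  0  1  1  1  1  2  2  2
 1  0  1  1  1  1  2  3  3
 0  0  1  1  1  2  2  3  3
 3  0  1  1  1  2  2  3  4
 4  0  1  1  1  2  2  3  4
 4  0  1  1  1  2  2  3  4
dp[7][7] = 4. One LCS (by backtracking along matches): 1, 1, 1, 3.

4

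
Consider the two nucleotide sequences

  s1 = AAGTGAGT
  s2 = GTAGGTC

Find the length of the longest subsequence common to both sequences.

Taking G at s1[3]=s2[1], then T at s1[4]=s2[2], then G at s1[5]=s2[4], then G at s1[7]=s2[5], then T at s1[8]=s2[6] gives a common subsequence of length 5. The LCS DP gives dp[8][7] = 5, so this is optimal.

5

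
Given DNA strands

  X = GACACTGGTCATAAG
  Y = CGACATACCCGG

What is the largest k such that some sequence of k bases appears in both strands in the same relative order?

Taking G (X #1, Y #2), then A (X #2, Y #3), then C (X #3, Y #4), then A (X #4, Y #7), then C (X #5, Y #10), then G (X #8, Y #11), then G (X #15, Y #12) gives a common subsequence of length 7, and the DP table's final entry dp[15][12] is also 7, so no common subsequence is longer.

7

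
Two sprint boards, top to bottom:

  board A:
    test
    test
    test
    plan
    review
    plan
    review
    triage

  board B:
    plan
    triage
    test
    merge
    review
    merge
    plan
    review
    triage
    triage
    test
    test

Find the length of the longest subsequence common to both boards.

One common subsequence of length 5: test (board A #1, board B #3), then review (board A #5, board B #5), then plan (board A #6, board B #7), then review (board A #7, board B #8), then triage (board A #8, board B #10). Since dp[8][12] = 5, nothing longer is possible.

5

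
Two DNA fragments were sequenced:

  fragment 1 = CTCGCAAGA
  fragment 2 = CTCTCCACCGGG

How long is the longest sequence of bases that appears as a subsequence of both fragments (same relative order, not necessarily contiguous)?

One common subsequence of length 6: C (fragment 1 #1, fragment 2 #3), then T (fragment 1 #2, fragment 2 #4), then C (fragment 1 #3, fragment 2 #5), then C (fragment 1 #5, fragment 2 #6), then A (fragment 1 #6, fragment 2 #7), then G (fragment 1 #8, fragment 2 #12). Since dp[9][12] = 6, nothing longer is possible.

6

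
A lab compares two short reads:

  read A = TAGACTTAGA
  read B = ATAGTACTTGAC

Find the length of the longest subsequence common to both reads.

9

Pick T (read A #1, read B #2) → A (read A #2, read B #3) → G (read A #3, read B #4) → A (read A #4, read B #6) → C (read A #5, read B #7) → T (read A #6, read B #8) → T (read A #7, read B #9) → G (read A #9, read B #10) → A (read A #10, read B #11); all 9 bases appear in both, in order, and the DP table's final entry dp[10][12] is also 9, so no common subsequence is longer.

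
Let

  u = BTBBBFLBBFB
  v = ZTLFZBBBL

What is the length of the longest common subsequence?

5

Taking T (u #2, v #2), then B (u #3, v #6), then B (u #4, v #7), then B (u #5, v #8), then L (u #7, v #9) gives a common subsequence of length 5, and the DP table's final entry dp[11][9] is also 5, so no common subsequence is longer.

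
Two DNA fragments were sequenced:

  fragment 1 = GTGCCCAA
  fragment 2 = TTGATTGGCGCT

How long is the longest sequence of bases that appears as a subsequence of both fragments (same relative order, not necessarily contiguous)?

5

Let dp[i][j] be the LCS length of the first i bases of fragment 1 and the first j bases of fragment 2. dp[i][j] = dp[i-1][j-1]+1 when the i-th and j-th bases match, else max(dp[i-1][j], dp[i][j-1]).
    ·  T  T  G  A  T  T  G  G  C  G  C  T
 ·  0  0  0  0  0  0  0  0  0  0  0  0  0
 G  0  0  0  1  1  1  1  1  1  1  1  1  1
 T  0  1  1  1  1  2  2  2  2  2  2  2  2
 G  0  1  1  2  2  2  2  3  3  3  3  3  3
 C  0  1  1  2  2  2  2  3  3  4  4  4  4
 C  0  1  1  2  2  2  2  3  3  4  4  5  5
 C  0  1  1  2  2  2  2  3  3  4  4  5  5
 A  0  1  1  2  3  3  3  3  3  4  4  5  5
 A  0  1  1  2  3  3  3  3  3  4  4  5  5
dp[8][12] = 5. One LCS (by backtracking along matches): GTGCC.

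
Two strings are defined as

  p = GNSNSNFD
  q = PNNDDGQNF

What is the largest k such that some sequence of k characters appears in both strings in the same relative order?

4

Match N at p[2]=q[2], then N at p[4]=q[3], then N at p[6]=q[8], then F at p[7]=q[9] — 4 characters in the same relative order in both. The LCS DP gives dp[8][9] = 4, so this is optimal.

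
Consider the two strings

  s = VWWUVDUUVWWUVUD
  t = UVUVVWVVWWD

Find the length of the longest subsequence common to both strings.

Match V (s #1, t #5) → W (s #3, t #6) → V (s #5, t #7) → V (s #9, t #8) → W (s #10, t #9) → W (s #11, t #10) → D (s #15, t #11) — 7 characters in the same relative order in both, and the DP table's final entry dp[15][11] is also 7, so no common subsequence is longer.

7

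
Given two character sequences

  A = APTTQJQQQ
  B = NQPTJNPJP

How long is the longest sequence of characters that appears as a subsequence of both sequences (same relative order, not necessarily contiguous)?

Match P at A[2]=B[3]; then T at A[3]=B[4]; then J at A[6]=B[8] — 3 characters in the same relative order in both. dp[9][9] = 3 confirms this is the maximum.

3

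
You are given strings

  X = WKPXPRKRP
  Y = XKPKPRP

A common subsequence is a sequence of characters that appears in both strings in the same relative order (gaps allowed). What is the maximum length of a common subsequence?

5

Taking K at X[2]=Y[2] → P at X[3]=Y[3] → P at X[5]=Y[5] → R at X[8]=Y[6] → P at X[9]=Y[7] gives a common subsequence of length 5. Since dp[9][7] = 5, nothing longer is possible.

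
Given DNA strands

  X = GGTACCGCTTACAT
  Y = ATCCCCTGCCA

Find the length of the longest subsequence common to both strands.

Match T [3,2], then C [5,5], then C [6,6], then G [7,8], then C [8,9], then C [12,10], then A [13,11] — 7 bases in the same relative order in both, and the DP table's final entry dp[14][11] is also 7, so no common subsequence is longer.

7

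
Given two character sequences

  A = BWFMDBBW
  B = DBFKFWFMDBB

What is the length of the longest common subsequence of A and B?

7

Let dp[i][j] be the LCS length of the first i characters of A and the first j characters of B. dp[i][j] = dp[i-1][j-1]+1 when the i-th and j-th characters match, else max(dp[i-1][j], dp[i][j-1]).
    ·  D  B  F  K  F  W  F  M  D  B  B
 ·  0  0  0  0  0  0  0  0  0  0  0  0
 B  0  0  1  1  1  1  1  1  1  1  1  1
 W  0  0  1  1  1  1  2  2  2  2  2  2
 F  0  0  1  2  2  2  2  3  3  3  3  3
 M  0  0  1  2  2  2  2  3  4  4  4  4
 D  0  1  1  2  2  2  2  3  4  5  5  5
 B  0  1  2  2  2  2  2  3  4  5  6  6
 B  0  1  2  2  2  2  2  3  4  5  6  7
 W  0  1  2  2  2  2  3  3  4  5  6  7
dp[8][11] = 7. One LCS (by backtracking along matches): BWFMDBB.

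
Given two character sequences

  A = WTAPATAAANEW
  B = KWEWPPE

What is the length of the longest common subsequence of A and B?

3

One common subsequence of length 3: W (A #1, B #4), then P (A #4, B #6), then E (A #11, B #7). Since dp[12][7] = 3, nothing longer is possible.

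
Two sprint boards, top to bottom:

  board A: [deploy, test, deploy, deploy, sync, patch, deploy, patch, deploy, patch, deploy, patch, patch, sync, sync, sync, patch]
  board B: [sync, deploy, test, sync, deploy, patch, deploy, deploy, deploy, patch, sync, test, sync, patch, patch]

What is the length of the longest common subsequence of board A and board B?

11

One common subsequence of length 11: deploy [1,2], test [2,3], deploy [4,5], patch [6,6], deploy [7,7], deploy [9,8], deploy [11,9], patch [13,10], sync [14,11], sync [15,13], patch [17,15]. dp[17][15] = 11 confirms this is the maximum.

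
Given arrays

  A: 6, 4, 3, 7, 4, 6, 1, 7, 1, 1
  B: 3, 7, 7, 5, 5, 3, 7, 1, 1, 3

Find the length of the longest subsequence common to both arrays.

Taking 3 at A[3]=B[1]; then 7 at A[4]=B[3]; then 7 at A[8]=B[7]; then 1 at A[9]=B[8]; then 1 at A[10]=B[9] gives a common subsequence of length 5. dp[10][10] = 5 confirms this is the maximum.

5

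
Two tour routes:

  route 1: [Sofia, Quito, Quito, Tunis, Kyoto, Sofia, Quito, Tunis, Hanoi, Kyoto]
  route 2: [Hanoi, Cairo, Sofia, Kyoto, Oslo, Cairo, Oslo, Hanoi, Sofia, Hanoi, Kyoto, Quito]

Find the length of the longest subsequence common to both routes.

Pick Sofia (route 1 #1, route 2 #3), Kyoto (route 1 #5, route 2 #4), Sofia (route 1 #6, route 2 #9), Hanoi (route 1 #9, route 2 #10), Kyoto (route 1 #10, route 2 #11); all 5 stops appear in both, in order. dp[10][12] = 5 confirms this is the maximum.

5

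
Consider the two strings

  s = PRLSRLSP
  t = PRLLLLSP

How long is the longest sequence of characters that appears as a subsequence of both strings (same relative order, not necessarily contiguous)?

6

Match P [1,1], R [2,2], L [3,5], L [6,6], S [7,7], P [8,8] — 6 characters in the same relative order in both. Since dp[8][8] = 6, nothing longer is possible.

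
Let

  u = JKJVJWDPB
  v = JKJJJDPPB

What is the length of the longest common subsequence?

7

Pick J [1,1] → K [2,2] → J [3,4] → J [5,5] → D [7,6] → P [8,8] → B [9,9]; all 7 characters appear in both, in order. The LCS DP gives dp[9][9] = 7, so this is optimal.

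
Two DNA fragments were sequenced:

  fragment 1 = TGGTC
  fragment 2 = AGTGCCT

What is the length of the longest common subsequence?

Let dp[i][j] be the LCS length of the first i bases of fragment 1 and the first j bases of fragment 2. dp[i][j] = dp[i-1][j-1]+1 when the i-th and j-th bases match, else max(dp[i-1][j], dp[i][j-1]).
    ·  A  G  T  G  C  C  T
 ·  0  0  0  0  0  0  0  0
 T  0  0  0  1  1  1  1  1
 G  0  0  1  1  2  2  2  2
 G  0  0  1  1  2  2  2  2
 T  0  0  1  2  2  2  2  3
 C  0  0  1  2  2  3  3  3
dp[5][7] = 3. One LCS (by backtracking along matches): TGT.

3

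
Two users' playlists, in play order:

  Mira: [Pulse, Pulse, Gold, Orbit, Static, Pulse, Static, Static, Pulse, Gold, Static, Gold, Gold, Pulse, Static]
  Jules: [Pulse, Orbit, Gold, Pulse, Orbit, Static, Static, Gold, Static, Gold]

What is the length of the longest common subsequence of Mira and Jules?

8

Pick Pulse (Mira #1, Jules #1), then Pulse (Mira #2, Jules #4), then Orbit (Mira #4, Jules #5), then Static (Mira #7, Jules #6), then Static (Mira #8, Jules #7), then Gold (Mira #10, Jules #8), then Static (Mira #11, Jules #9), then Gold (Mira #13, Jules #10); all 8 songs appear in both, in order, and the DP table's final entry dp[15][10] is also 8, so no common subsequence is longer.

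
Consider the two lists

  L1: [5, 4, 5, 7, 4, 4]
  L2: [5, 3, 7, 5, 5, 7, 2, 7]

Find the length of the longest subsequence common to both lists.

Taking 5 at L1[1]=L2[4], 5 at L1[3]=L2[5], 7 at L1[4]=L2[8] gives a common subsequence of length 3. dp[6][8] = 3 confirms this is the maximum.

3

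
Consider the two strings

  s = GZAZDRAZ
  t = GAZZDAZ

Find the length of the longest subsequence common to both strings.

Match G (s #1, t #1) → Z (s #2, t #3) → Z (s #4, t #4) → D (s #5, t #5) → A (s #7, t #6) → Z (s #8, t #7) — 6 characters in the same relative order in both, and the DP table's final entry dp[8][7] is also 6, so no common subsequence is longer.

6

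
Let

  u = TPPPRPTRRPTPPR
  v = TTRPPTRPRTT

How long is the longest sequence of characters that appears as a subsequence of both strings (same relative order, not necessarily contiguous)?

7

Taking T (u #1, v #2); then P (u #2, v #4); then P (u #3, v #5); then P (u #4, v #8); then R (u #5, v #9); then T (u #7, v #10); then T (u #11, v #11) gives a common subsequence of length 7, and the DP table's final entry dp[14][11] is also 7, so no common subsequence is longer.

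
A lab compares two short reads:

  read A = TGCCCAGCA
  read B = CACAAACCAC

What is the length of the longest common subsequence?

Match C [3,3], C [4,7], C [5,8], A [6,9], C [8,10] — 5 bases in the same relative order in both. dp[9][10] = 5 confirms this is the maximum.

5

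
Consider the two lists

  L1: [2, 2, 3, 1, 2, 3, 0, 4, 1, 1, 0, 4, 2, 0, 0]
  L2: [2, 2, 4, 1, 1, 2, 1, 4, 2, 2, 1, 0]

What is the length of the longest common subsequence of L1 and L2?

One common subsequence of length 8: 2 (L1 #1, L2 #1); then 2 (L1 #2, L2 #2); then 1 (L1 #4, L2 #5); then 2 (L1 #5, L2 #6); then 1 (L1 #10, L2 #7); then 4 (L1 #12, L2 #8); then 2 (L1 #13, L2 #10); then 0 (L1 #15, L2 #12), and the DP table's final entry dp[15][12] is also 8, so no common subsequence is longer.

8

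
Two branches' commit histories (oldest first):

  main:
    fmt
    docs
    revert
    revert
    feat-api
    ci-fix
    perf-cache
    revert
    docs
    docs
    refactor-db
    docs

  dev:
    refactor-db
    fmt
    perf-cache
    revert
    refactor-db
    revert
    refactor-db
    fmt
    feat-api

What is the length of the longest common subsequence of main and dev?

Pick fmt at main[1]=dev[2], then revert at main[3]=dev[4], then revert at main[4]=dev[6], then feat-api at main[5]=dev[9]; all 4 commits appear in both, in order. Since dp[12][9] = 4, nothing longer is possible.

4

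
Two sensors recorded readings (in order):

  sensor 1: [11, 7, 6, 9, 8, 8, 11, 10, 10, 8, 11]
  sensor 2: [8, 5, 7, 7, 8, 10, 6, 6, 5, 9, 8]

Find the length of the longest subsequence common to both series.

Let dp[i][j] be the LCS length of the first i values of sensor 1 and the first j values of sensor 2. dp[i][j] = dp[i-1][j-1]+1 when the i-th and j-th values match, else max(dp[i-1][j], dp[i][j-1]).
    ·  8  5  7  7  8 10  6  6  5  9  8
 ·  0  0  0  0  0  0  0  0  0  0  0  0
11  0  0  0  0  0  0  0  0  0  0  0  0
 7  0  0  0  1  1  1  1  1  1  1  1  1
 6  0  0  0  1  1  1  1  2  2  2  2  2
 9  0  0  0  1  1  1  1  2  2  2  3  3
 8  0  1  1  1  1  2  2  2  2  2  3  4
 8  0  1  1  1  1  2  2  2  2  2  3  4
11  0  1  1  1  1  2  2  2  2  2  3  4
10  0  1  1  1  1  2  3  3  3  3  3  4
10  0  1  1  1  1  2  3  3  3  3  3  4
 8  0  1  1  1  1  2  3  3  3  3  3  4
11  0  1  1  1  1  2  3  3  3  3  3  4
dp[11][11] = 4. One LCS (by backtracking along matches): 7, 6, 9, 8.

4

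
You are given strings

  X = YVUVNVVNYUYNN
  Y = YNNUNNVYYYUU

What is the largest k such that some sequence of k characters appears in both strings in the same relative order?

One common subsequence of length 6: Y (X #1, Y #1), then U (X #3, Y #4), then N (X #5, Y #6), then V (X #6, Y #7), then Y (X #9, Y #10), then U (X #10, Y #12). Since dp[13][12] = 6, nothing longer is possible.

6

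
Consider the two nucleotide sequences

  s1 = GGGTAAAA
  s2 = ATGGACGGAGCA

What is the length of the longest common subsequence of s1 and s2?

5

Let dp[i][j] be the LCS length of the first i bases of s1 and the first j bases of s2. dp[i][j] = dp[i-1][j-1]+1 when the i-th and j-th bases match, else max(dp[i-1][j], dp[i][j-1]).
    ·  A  T  G  G  A  C  G  G  A  G  C  A
 ·  0  0  0  0  0  0  0  0  0  0  0  0  0
 G  0  0  0  1  1  1  1  1  1  1  1  1  1
 G  0  0  0  1  2  2  2  2  2  2  2  2  2
 G  0  0  0  1  2  2  2  3  3  3  3  3  3
 T  0  0  1  1  2  2  2  3  3  3  3  3  3
 A  0  1  1  1  2  3  3  3  3  4  4  4  4
 A  0  1  1  1  2  3  3  3  3  4  4  4  5
 A  0  1  1  1  2  3  3  3  3  4  4  4  5
 A  0  1  1  1  2  3  3  3  3  4  4  4  5
dp[8][12] = 5. One LCS (by backtracking along matches): GGGAA.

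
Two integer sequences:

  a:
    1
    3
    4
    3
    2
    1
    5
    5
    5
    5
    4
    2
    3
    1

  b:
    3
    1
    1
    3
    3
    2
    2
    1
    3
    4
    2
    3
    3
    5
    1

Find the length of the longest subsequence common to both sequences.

9

One common subsequence of length 9: 1 at a[1]=b[3], then 3 at a[2]=b[4], then 3 at a[4]=b[5], then 2 at a[5]=b[7], then 1 at a[6]=b[8], then 4 at a[11]=b[10], then 2 at a[12]=b[11], then 3 at a[13]=b[13], then 1 at a[14]=b[15], and the DP table's final entry dp[14][15] is also 9, so no common subsequence is longer.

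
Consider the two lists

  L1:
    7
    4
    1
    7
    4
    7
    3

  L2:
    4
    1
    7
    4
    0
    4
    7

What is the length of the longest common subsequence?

5

Match 4 (L1 #2, L2 #1); then 1 (L1 #3, L2 #2); then 7 (L1 #4, L2 #3); then 4 (L1 #5, L2 #6); then 7 (L1 #6, L2 #7) — 5 values in the same relative order in both. The LCS DP gives dp[7][7] = 5, so this is optimal.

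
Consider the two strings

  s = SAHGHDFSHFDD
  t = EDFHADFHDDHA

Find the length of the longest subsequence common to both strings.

Match A [2,5]; then D [6,6]; then F [7,7]; then H [9,8]; then D [11,9]; then D [12,10] — 6 characters in the same relative order in both. Since dp[12][12] = 6, nothing longer is possible.

6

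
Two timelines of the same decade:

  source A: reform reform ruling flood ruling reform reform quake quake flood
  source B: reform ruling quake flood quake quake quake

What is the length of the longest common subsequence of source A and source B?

Pick reform [2,1]; then ruling [3,2]; then flood [4,4]; then quake [8,6]; then quake [9,7]; all 5 events appear in both, in order, and the DP table's final entry dp[10][7] is also 5, so no common subsequence is longer.

5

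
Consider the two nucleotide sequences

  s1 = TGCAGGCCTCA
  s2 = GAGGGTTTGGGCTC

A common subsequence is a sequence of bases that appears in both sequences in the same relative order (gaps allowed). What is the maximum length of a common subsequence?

One common subsequence of length 7: T at s1[1]=s2[8] → G at s1[2]=s2[9] → G at s1[5]=s2[10] → G at s1[6]=s2[11] → C at s1[8]=s2[12] → T at s1[9]=s2[13] → C at s1[10]=s2[14]. dp[11][14] = 7 confirms this is the maximum.

7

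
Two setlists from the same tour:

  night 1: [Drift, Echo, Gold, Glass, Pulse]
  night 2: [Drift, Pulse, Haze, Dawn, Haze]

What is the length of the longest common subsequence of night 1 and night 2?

2

One common subsequence of length 2: Drift at night 1[1]=night 2[1], then Pulse at night 1[5]=night 2[2]. dp[5][5] = 2 confirms this is the maximum.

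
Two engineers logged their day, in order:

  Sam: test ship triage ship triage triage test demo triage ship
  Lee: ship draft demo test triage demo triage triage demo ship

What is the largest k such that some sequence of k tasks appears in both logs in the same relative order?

6

Taking test [1,4], triage [3,5], triage [5,7], triage [6,8], demo [8,9], ship [10,10] gives a common subsequence of length 6, and the DP table's final entry dp[10][10] is also 6, so no common subsequence is longer.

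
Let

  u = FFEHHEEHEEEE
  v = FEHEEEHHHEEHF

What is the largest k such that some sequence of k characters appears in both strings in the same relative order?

8

Taking F (u #2, v #1); then E (u #3, v #2); then H (u #4, v #3); then E (u #6, v #5); then E (u #7, v #6); then H (u #8, v #9); then E (u #9, v #10); then E (u #10, v #11) gives a common subsequence of length 8. Since dp[12][13] = 8, nothing longer is possible.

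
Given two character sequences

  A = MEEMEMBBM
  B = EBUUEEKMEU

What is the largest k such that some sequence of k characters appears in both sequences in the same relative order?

4

Let dp[i][j] be the LCS length of the first i characters of A and the first j characters of B. dp[i][j] = dp[i-1][j-1]+1 when the i-th and j-th characters match, else max(dp[i-1][j], dp[i][j-1]).
    ·  E  B  U  U  E  E  K  M  E  U
 ·  0  0  0  0  0  0  0  0  0  0  0
 M  0  0  0  0  0  0  0  0  1  1  1
 E  0  1  1  1  1  1  1  1  1  2  2
 E  0  1  1  1  1  2  2  2  2  2  2
 M  0  1  1  1  1  2  2  2  3  3  3
 E  0  1  1  1  1  2  3  3  3  4  4
 M  0  1  1  1  1  2  3  3  4  4  4
 B  0  1  2  2  2  2  3  3  4  4  4
 B  0  1  2  2  2  2  3  3  4  4  4
 M  0  1  2  2  2  2  3  3  4  4  4
dp[9][10] = 4. One LCS (by backtracking along matches): EEME.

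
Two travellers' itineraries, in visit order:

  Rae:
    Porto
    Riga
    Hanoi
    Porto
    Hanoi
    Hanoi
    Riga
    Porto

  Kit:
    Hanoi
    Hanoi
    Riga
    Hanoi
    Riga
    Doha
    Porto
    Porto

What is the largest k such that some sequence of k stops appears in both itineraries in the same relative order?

5

Taking Hanoi at Rae[3]=Kit[1], Hanoi at Rae[5]=Kit[2], Hanoi at Rae[6]=Kit[4], Riga at Rae[7]=Kit[5], Porto at Rae[8]=Kit[8] gives a common subsequence of length 5. dp[8][8] = 5 confirms this is the maximum.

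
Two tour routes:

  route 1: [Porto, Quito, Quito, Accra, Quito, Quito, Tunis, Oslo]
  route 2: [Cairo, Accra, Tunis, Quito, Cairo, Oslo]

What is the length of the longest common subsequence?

One common subsequence of length 3: Accra (route 1 #4, route 2 #2), then Quito (route 1 #5, route 2 #4), then Oslo (route 1 #8, route 2 #6). Since dp[8][6] = 3, nothing longer is possible.

3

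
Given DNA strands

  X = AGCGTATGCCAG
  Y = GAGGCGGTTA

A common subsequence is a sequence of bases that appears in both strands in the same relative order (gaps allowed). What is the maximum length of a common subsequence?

7

Let dp[i][j] be the LCS length of the first i bases of X and the first j bases of Y. dp[i][j] = dp[i-1][j-1]+1 when the i-th and j-th bases match, else max(dp[i-1][j], dp[i][j-1]).
    ·  G  A  G  G  C  G  G  T  T  A
 ·  0  0  0  0  0  0  0  0  0  0  0
 A  0  0  1  1  1  1  1  1  1  1  1
 G  0  1  1  2  2  2  2  2  2  2  2
 C  0  1  1  2  2  3  3  3  3  3  3
 G  0  1  1  2  3  3  4  4  4  4  4
 T  0  1  1  2  3  3  4  4  5  5  5
 A  0  1  2  2  3  3  4  4  5  5  6
 T  0  1  2  2  3  3  4  4  5  6  6
 G  0  1  2  3  3  3  4  5  5  6  6
 C  0  1  2  3  3  4  4  5  5  6  6
 C  0  1  2  3  3  4  4  5  5  6  6
 A  0  1  2  3  3  4  4  5  5  6  7
 G  0  1  2  3  4  4  5  5  5  6  7
dp[12][10] = 7. One LCS (by backtracking along matches): AGCGTTA.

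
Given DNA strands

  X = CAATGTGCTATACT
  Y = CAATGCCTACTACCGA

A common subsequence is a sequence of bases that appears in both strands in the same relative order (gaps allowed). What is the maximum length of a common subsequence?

One common subsequence of length 11: C (X #1, Y #1), A (X #2, Y #2), A (X #3, Y #3), T (X #4, Y #4), G (X #5, Y #5), C (X #8, Y #7), T (X #9, Y #8), A (X #10, Y #9), T (X #11, Y #11), A (X #12, Y #12), C (X #13, Y #14). Since dp[14][16] = 11, nothing longer is possible.

11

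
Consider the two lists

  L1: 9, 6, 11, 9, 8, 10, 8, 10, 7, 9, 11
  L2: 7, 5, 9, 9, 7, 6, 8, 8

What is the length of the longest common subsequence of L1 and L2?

4

One common subsequence of length 4: 9 (L1 #1, L2 #4), 6 (L1 #2, L2 #6), 8 (L1 #5, L2 #7), 8 (L1 #7, L2 #8). The LCS DP gives dp[11][8] = 4, so this is optimal.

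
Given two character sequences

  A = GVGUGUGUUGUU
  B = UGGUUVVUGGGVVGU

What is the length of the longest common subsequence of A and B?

Taking G at A[1]=B[3] → V at A[2]=B[7] → G at A[3]=B[9] → G at A[5]=B[10] → G at A[7]=B[11] → G at A[10]=B[14] → U at A[12]=B[15] gives a common subsequence of length 7. The LCS DP gives dp[12][15] = 7, so this is optimal.

7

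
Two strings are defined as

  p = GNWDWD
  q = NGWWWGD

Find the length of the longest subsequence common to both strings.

4

One common subsequence of length 4: G [1,2], W [3,4], W [5,5], D [6,7]. dp[6][7] = 4 confirms this is the maximum.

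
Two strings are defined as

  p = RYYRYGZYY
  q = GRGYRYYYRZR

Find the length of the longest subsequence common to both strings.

Taking R at p[1]=q[2]; then Y at p[3]=q[4]; then R at p[4]=q[5]; then Y at p[5]=q[6]; then Y at p[8]=q[7]; then Y at p[9]=q[8] gives a common subsequence of length 6. Since dp[9][11] = 6, nothing longer is possible.

6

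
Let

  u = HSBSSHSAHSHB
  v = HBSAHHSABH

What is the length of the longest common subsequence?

7

Let dp[i][j] be the LCS length of the first i characters of u and the first j characters of v. dp[i][j] = dp[i-1][j-1]+1 when the i-th and j-th characters match, else max(dp[i-1][j], dp[i][j-1]).
    ·  H  B  S  A  H  H  S  A  B  H
 ·  0  0  0  0  0  0  0  0  0  0  0
 H  0  1  1  1  1  1  1  1  1  1  1
 S  0  1  1  2  2  2  2  2  2  2  2
 B  0  1  2  2  2  2  2  2  2  3  3
 S  0  1  2  3  3  3  3  3  3  3  3
 S  0  1  2  3  3  3  3  4  4  4  4
 H  0  1  2  3  3  4  4  4  4  4  5
 S  0  1  2  3  3  4  4  5  5  5  5
 A  0  1  2  3  4  4  4  5  6  6  6
 H  0  1  2  3  4  5  5  5  6  6  7
 S  0  1  2  3  4  5  5  6  6  6  7
 H  0  1  2  3  4  5  6  6  6  6  7
 B  0  1  2  3  4  5  6  6  6  7  7
dp[12][10] = 7. One LCS (by backtracking along matches): HBSHSAH.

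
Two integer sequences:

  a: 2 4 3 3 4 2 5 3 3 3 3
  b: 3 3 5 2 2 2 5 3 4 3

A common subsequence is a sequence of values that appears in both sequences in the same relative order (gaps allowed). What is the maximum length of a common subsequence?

6

Let dp[i][j] be the LCS length of the first i values of a and the first j values of b. dp[i][j] = dp[i-1][j-1]+1 when the i-th and j-th values match, else max(dp[i-1][j], dp[i][j-1]).
    ·  3  3  5  2  2  2  5  3  4  3
 ·  0  0  0  0  0  0  0  0  0  0  0
 2  0  0  0  0  1  1  1  1  1  1  1
 4  0  0  0  0  1  1  1  1  1  2  2
 3  0  1  1  1  1  1  1  1  2  2  3
 3  0  1  2  2  2  2  2  2  2  2  3
 4  0  1  2  2  2  2  2  2  2  3  3
 2  0  1  2  2  3  3  3  3  3  3  3
 5  0  1  2  3  3  3  3  4  4  4  4
 3  0  1  2  3  3  3  3  4  5  5  5
 3  0  1  2  3  3  3  3  4  5  5  6
 3  0  1  2  3  3  3  3  4  5  5  6
 3  0  1  2  3  3  3  3  4  5  5  6
dp[11][10] = 6. One LCS (by backtracking along matches): 3, 3, 2, 5, 3, 3.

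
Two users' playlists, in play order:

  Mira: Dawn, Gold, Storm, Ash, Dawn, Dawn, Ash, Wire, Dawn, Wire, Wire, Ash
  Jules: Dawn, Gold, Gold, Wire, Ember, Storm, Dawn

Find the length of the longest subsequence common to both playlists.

4

One common subsequence of length 4: Dawn at Mira[1]=Jules[1], then Gold at Mira[2]=Jules[3], then Storm at Mira[3]=Jules[6], then Dawn at Mira[9]=Jules[7], and the DP table's final entry dp[12][7] is also 4, so no common subsequence is longer.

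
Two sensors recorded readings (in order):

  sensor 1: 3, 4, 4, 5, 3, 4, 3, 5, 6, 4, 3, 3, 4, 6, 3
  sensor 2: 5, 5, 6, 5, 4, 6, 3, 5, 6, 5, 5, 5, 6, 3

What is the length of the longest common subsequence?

7

One common subsequence of length 7: 5 (sensor 1 #4, sensor 2 #4), then 4 (sensor 1 #6, sensor 2 #5), then 3 (sensor 1 #7, sensor 2 #7), then 5 (sensor 1 #8, sensor 2 #8), then 6 (sensor 1 #9, sensor 2 #9), then 6 (sensor 1 #14, sensor 2 #13), then 3 (sensor 1 #15, sensor 2 #14), and the DP table's final entry dp[15][14] is also 7, so no common subsequence is longer.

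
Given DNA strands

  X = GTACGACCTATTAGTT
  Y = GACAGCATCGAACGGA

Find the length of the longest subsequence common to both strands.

Match G (X #1, Y #1); then A (X #3, Y #2); then C (X #4, Y #3); then G (X #5, Y #5); then A (X #6, Y #7); then C (X #7, Y #9); then A (X #10, Y #11); then A (X #13, Y #12); then G (X #14, Y #15) — 9 bases in the same relative order in both. The LCS DP gives dp[16][16] = 9, so this is optimal.

9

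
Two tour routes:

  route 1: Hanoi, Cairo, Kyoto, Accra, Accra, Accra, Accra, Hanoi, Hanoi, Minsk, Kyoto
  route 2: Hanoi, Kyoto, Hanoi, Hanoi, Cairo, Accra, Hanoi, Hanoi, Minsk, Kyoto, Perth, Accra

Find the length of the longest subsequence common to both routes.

Match Hanoi at route 1[1]=route 2[4] → Cairo at route 1[2]=route 2[5] → Accra at route 1[7]=route 2[6] → Hanoi at route 1[8]=route 2[7] → Hanoi at route 1[9]=route 2[8] → Minsk at route 1[10]=route 2[9] → Kyoto at route 1[11]=route 2[10] — 7 stops in the same relative order in both, and the DP table's final entry dp[11][12] is also 7, so no common subsequence is longer.

7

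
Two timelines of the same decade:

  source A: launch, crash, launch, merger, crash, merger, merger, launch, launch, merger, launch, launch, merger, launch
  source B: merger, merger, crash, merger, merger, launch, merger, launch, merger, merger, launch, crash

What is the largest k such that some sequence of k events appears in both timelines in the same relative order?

9

Match merger [4,2]; then crash [5,3]; then merger [6,4]; then merger [7,5]; then launch [8,6]; then launch [9,8]; then merger [10,9]; then merger [13,10]; then launch [14,11] — 9 events in the same relative order in both. The LCS DP gives dp[14][12] = 9, so this is optimal.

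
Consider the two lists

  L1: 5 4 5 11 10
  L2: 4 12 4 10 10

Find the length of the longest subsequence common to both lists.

Taking 4 [2,3]; then 10 [5,5] gives a common subsequence of length 2, and the DP table's final entry dp[5][5] is also 2, so no common subsequence is longer.

2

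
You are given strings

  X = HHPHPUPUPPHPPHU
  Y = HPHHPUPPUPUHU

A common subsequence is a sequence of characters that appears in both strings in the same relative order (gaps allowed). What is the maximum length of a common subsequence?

Match H (X #1, Y #1), then H (X #2, Y #3), then H (X #4, Y #4), then P (X #5, Y #5), then U (X #6, Y #6), then P (X #7, Y #8), then U (X #8, Y #9), then P (X #9, Y #10), then H (X #14, Y #12), then U (X #15, Y #13) — 10 characters in the same relative order in both, and the DP table's final entry dp[15][13] is also 10, so no common subsequence is longer.

10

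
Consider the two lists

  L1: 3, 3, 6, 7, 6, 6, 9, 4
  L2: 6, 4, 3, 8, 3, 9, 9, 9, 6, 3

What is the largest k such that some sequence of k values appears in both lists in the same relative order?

Let dp[i][j] be the LCS length of the first i values of L1 and the first j values of L2. dp[i][j] = dp[i-1][j-1]+1 when the i-th and j-th values match, else max(dp[i-1][j], dp[i][j-1]).
    ·  6  4  3  8  3  9  9  9  6  3
 ·  0  0  0  0  0  0  0  0  0  0  0
 3  0  0  0  1  1  1  1  1  1  1  1
 3  0  0  0  1  1  2  2  2  2  2  2
 6  0  1  1  1  1  2  2  2  2  3  3
 7  0  1  1  1  1  2  2  2  2  3  3
 6  0  1  1  1  1  2  2  2  2  3  3
 6  0  1  1  1  1  2  2  2  2  3  3
 9  0  1  1  1  1  2  3  3  3  3  3
 4  0  1  2  2  2  2  3  3  3  3  3
dp[8][10] = 3. One LCS (by backtracking along matches): 3, 3, 6.

3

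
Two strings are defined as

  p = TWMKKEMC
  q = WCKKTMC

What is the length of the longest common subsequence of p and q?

5

One common subsequence of length 5: W [2,1], then K [4,3], then K [5,4], then M [7,6], then C [8,7]. Since dp[8][7] = 5, nothing longer is possible.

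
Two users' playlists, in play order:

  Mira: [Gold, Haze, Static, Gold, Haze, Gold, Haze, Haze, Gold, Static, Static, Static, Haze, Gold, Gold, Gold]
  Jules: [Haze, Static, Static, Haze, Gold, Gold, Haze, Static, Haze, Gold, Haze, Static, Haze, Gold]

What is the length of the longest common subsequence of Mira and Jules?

10

Pick Haze (Mira #2, Jules #1) → Static (Mira #3, Jules #3) → Gold (Mira #4, Jules #5) → Gold (Mira #6, Jules #6) → Haze (Mira #7, Jules #7) → Haze (Mira #8, Jules #9) → Gold (Mira #9, Jules #10) → Static (Mira #12, Jules #12) → Haze (Mira #13, Jules #13) → Gold (Mira #16, Jules #14); all 10 songs appear in both, in order. The LCS DP gives dp[16][14] = 10, so this is optimal.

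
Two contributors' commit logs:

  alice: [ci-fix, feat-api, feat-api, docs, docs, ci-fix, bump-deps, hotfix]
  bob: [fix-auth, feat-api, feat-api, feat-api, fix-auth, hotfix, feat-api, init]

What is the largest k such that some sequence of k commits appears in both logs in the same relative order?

3

One common subsequence of length 3: feat-api (alice #2, bob #3), then feat-api (alice #3, bob #4), then hotfix (alice #8, bob #6). The LCS DP gives dp[8][8] = 3, so this is optimal.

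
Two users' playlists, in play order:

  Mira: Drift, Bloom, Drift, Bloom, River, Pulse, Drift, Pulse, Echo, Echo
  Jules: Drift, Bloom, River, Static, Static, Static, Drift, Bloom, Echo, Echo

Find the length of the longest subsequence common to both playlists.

6

One common subsequence of length 6: Drift [1,1] → Bloom [2,2] → Drift [3,7] → Bloom [4,8] → Echo [9,9] → Echo [10,10], and the DP table's final entry dp[10][10] is also 6, so no common subsequence is longer.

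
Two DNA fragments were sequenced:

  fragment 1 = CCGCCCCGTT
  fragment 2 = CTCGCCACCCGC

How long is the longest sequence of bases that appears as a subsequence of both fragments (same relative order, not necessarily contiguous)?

Match C (fragment 1 #1, fragment 2 #1), C (fragment 1 #2, fragment 2 #3), G (fragment 1 #3, fragment 2 #4), C (fragment 1 #4, fragment 2 #6), C (fragment 1 #5, fragment 2 #8), C (fragment 1 #6, fragment 2 #9), C (fragment 1 #7, fragment 2 #10), G (fragment 1 #8, fragment 2 #11) — 8 bases in the same relative order in both. Since dp[10][12] = 8, nothing longer is possible.

8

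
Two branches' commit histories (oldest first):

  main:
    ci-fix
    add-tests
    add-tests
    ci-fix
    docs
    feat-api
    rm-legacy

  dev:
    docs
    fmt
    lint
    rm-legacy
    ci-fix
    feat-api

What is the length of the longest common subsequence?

2

Pick ci-fix at main[4]=dev[5], then feat-api at main[6]=dev[6]; all 2 commits appear in both, in order. The LCS DP gives dp[7][6] = 2, so this is optimal.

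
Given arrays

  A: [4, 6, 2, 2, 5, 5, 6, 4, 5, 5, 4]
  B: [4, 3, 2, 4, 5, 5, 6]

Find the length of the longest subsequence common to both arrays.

Let dp[i][j] be the LCS length of the first i values of A and the first j values of B. dp[i][j] = dp[i-1][j-1]+1 when the i-th and j-th values match, else max(dp[i-1][j], dp[i][j-1]).
    ·  4  3  2  4  5  5  6
 ·  0  0  0  0  0  0  0  0
 4  0  1  1  1  1  1  1  1
 6  0  1  1  1  1  1  1  2
 2  0  1  1  2  2  2  2  2
 2  0  1  1  2  2  2  2  2
 5  0  1  1  2  2  3  3  3
 5  0  1  1  2  2  3  4  4
 6  0  1  1  2  2  3  4  5
 4  0  1  1  2  3  3  4  5
 5  0  1  1  2  3  4  4  5
 5  0  1  1  2  3  4  5  5
 4  0  1  1  2  3  4  5  5
dp[11][7] = 5. One LCS (by backtracking along matches): 4, 2, 5, 5, 6.

5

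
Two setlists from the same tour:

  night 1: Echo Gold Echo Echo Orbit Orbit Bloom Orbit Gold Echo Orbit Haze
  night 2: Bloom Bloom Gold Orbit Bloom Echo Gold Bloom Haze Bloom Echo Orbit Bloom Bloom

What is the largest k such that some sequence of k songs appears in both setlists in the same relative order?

6

Pick Gold at night 1[2]=night 2[3], Orbit at night 1[6]=night 2[4], Bloom at night 1[7]=night 2[5], Gold at night 1[9]=night 2[7], Echo at night 1[10]=night 2[11], Orbit at night 1[11]=night 2[12]; all 6 songs appear in both, in order, and the DP table's final entry dp[12][14] is also 6, so no common subsequence is longer.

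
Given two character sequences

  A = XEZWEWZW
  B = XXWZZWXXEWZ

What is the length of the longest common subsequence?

6

Taking X (A #1, B #2); then Z (A #3, B #5); then W (A #4, B #6); then E (A #5, B #9); then W (A #6, B #10); then Z (A #7, B #11) gives a common subsequence of length 6. Since dp[8][11] = 6, nothing longer is possible.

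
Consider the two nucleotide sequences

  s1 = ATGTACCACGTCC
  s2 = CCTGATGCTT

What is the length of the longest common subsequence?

5

One common subsequence of length 5: A [1,5] → T [2,6] → G [3,7] → T [4,9] → T [11,10]. dp[13][10] = 5 confirms this is the maximum.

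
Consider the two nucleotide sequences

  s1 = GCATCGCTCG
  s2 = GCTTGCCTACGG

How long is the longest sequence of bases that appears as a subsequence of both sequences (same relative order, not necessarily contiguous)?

Let dp[i][j] be the LCS length of the first i bases of s1 and the first j bases of s2. dp[i][j] = dp[i-1][j-1]+1 when the i-th and j-th bases match, else max(dp[i-1][j], dp[i][j-1]).
    ·  G  C  T  T  G  C  C  T  A  C  G  G
 ·  0  0  0  0  0  0  0  0  0  0  0  0  0
 G  0  1  1  1  1  1  1  1  1  1  1  1  1
 C  0  1  2  2  2  2  2  2  2  2  2  2  2
 A  0  1  2  2  2  2  2  2  2  3  3  3  3
 T  0  1  2  3  3  3  3  3  3  3  3  3  3
 C  0  1  2  3  3  3  4  4  4  4  4  4  4
 G  0  1  2  3  3  4  4  4  4  4  4  5  5
 C  0  1  2  3  3  4  5  5  5  5  5  5  5
 T  0  1  2  3  4  4  5  5  6  6  6  6  6
 C  0  1  2  3  4  4  5  6  6  6  7  7  7
 G  0  1  2  3  4  5  5  6  6  6  7  8  8
dp[10][12] = 8. One LCS (by backtracking along matches): GCTCCTCG.

8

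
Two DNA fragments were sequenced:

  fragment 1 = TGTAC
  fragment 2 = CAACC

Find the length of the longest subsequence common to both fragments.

Pick A at fragment 1[4]=fragment 2[3]; then C at fragment 1[5]=fragment 2[5]; all 2 bases appear in both, in order. dp[5][5] = 2 confirms this is the maximum.

2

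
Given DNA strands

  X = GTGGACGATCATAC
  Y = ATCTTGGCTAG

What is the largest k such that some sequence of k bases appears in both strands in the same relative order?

6

Match T at X[2]=Y[5]; then G at X[3]=Y[6]; then G at X[4]=Y[7]; then C at X[6]=Y[8]; then T at X[9]=Y[9]; then A at X[11]=Y[10] — 6 bases in the same relative order in both. The LCS DP gives dp[14][11] = 6, so this is optimal.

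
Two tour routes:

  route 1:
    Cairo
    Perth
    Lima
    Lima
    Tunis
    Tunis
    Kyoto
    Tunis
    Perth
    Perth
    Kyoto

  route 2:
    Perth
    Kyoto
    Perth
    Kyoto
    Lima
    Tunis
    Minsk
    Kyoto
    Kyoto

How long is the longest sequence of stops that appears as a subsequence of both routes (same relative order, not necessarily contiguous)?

5

Pick Perth [2,3] → Lima [4,5] → Tunis [5,6] → Kyoto [7,8] → Kyoto [11,9]; all 5 stops appear in both, in order, and the DP table's final entry dp[11][9] is also 5, so no common subsequence is longer.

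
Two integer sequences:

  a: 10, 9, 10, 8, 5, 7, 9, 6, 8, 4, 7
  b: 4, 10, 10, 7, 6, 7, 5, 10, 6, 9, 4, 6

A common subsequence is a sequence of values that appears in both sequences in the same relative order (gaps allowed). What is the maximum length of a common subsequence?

Taking 10 [1,2] → 10 [3,3] → 5 [5,7] → 9 [7,10] → 6 [8,12] gives a common subsequence of length 5. dp[11][12] = 5 confirms this is the maximum.

5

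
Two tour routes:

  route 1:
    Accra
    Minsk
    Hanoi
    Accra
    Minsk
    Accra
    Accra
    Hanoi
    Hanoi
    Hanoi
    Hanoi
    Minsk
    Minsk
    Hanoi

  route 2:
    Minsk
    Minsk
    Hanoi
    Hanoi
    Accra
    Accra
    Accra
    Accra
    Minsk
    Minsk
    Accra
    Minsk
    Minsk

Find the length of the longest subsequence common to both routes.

Match Minsk (route 1 #2, route 2 #2), then Hanoi (route 1 #3, route 2 #4), then Accra (route 1 #4, route 2 #8), then Minsk (route 1 #5, route 2 #10), then Accra (route 1 #7, route 2 #11), then Minsk (route 1 #12, route 2 #12), then Minsk (route 1 #13, route 2 #13) — 7 stops in the same relative order in both. dp[14][13] = 7 confirms this is the maximum.

7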